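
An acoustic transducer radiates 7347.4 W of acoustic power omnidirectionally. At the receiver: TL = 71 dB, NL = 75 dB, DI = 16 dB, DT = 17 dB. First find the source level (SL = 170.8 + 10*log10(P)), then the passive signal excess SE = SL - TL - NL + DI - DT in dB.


Step 1: SL = 170.8 + 10*log10(7347.4) = 209.46 dB
Step 2: SE = SL - TL - NL + DI - DT = 209.46 - 71 - 75 + 16 - 17 = 62.46

62.46 dB


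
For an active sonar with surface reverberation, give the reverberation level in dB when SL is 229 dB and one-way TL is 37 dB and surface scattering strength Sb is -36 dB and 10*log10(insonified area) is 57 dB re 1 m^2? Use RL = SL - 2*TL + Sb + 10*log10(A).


RL = SL - 2*TL + Sb + 10*log10(A) = 229 - 2*37 + (-36) + 57 = 176

176 dB


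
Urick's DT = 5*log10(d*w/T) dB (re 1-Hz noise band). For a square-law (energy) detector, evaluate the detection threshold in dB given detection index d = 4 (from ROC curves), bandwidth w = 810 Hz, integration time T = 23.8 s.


DT = 5*log10(d*w/T) = 5*log10(4 * 810 / 23.8) = 5*log10(136.13) = 10.67

10.67 dB


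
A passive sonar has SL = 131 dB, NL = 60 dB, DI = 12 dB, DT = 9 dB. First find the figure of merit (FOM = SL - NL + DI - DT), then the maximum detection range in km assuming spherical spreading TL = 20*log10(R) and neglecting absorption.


Step 1: FOM = SL - NL + DI - DT = 131 - 60 + 12 - 9 = 74 dB
Step 2: at max range FOM = TL = 20*log10(R), so R = 10^(74/20) = 5011.87 m = 5.01 km

5.01 km


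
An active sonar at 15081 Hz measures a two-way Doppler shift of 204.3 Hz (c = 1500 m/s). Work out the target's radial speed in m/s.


From fd = 2*f*v/c, v = c*fd/(2*f) = 1500 * 204.3 / (2*15081) = 10.16

10.16 m/s


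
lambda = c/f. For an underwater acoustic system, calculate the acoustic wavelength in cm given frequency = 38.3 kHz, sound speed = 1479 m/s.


3.86 cm


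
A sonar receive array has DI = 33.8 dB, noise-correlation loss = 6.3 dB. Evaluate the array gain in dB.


AG = DI - L_corr = 33.8 - 6.3 = 27.5

27.5 dB


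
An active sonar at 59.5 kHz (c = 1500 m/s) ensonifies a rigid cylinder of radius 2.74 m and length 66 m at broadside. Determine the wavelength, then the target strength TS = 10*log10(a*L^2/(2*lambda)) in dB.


Step 1: lambda = c/f = 1500/59500 = 0.02521 m
Step 2: TS = 10*log10(a*L^2/(2*lambda)) = 10*log10(2.74*66^2/(2*0.02521)) = 53.74

53.74 dB


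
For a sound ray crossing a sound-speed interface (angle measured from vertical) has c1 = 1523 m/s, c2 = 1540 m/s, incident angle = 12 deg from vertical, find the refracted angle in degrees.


12.14 deg


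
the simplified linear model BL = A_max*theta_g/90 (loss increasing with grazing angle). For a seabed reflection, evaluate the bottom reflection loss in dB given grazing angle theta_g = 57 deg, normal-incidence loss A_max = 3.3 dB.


2.09 dB


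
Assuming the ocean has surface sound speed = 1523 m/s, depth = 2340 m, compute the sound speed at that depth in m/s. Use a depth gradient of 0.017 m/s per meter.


c = 1523 + 0.017 * 2340 = 1562.78

1562.78 m/s


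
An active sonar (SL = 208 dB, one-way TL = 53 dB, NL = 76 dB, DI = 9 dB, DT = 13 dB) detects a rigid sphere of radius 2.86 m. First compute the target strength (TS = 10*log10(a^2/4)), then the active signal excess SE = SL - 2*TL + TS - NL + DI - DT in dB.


Step 1: TS = 10*log10(2.86^2/4) = 3.11 dB
Step 2: SE = SL - 2*TL + TS - NL + DI - DT = 208 - 2*53 + (3.11) - 76 + 9 - 13 = 25.11

25.11 dB


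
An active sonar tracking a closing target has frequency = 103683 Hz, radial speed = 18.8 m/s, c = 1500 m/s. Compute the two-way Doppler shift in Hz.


2598.99 Hz


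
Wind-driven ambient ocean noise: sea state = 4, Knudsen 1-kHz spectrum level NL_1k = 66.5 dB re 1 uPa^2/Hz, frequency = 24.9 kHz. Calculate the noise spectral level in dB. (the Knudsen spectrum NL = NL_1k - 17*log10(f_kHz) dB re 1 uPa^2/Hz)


NL = NL_1k - 17*log10(f_kHz) = 66.5 - 17*log10(24.9) = 66.5 - (23.74) = 42.76

42.76 dB


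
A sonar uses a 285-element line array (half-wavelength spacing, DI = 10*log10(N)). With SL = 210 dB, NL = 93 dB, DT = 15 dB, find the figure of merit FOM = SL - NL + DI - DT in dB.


Step 1: DI = 10*log10(285) = 24.55 dB
Step 2: FOM = SL - NL + DI - DT = 210 - 93 + 24.55 - 15 = 126.55

126.55 dB


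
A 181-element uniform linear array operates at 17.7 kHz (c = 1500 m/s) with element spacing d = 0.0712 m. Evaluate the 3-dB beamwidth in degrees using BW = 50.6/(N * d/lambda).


0.33 deg


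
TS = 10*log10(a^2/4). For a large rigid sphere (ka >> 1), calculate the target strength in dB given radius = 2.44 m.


TS = 10*log10(2.44^2 / 4) = 10*log10(1.4884) = 1.73

1.73 dB


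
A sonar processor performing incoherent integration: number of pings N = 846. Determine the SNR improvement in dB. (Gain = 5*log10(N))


Gain = 5*log10(846) = 14.64

14.64 dB


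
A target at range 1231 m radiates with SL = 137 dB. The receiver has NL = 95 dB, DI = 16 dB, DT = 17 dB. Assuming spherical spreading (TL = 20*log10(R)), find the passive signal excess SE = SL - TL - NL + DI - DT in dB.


Step 1: TL = 20*log10(1231) = 61.81 dB
Step 2: SE = 137 - 61.81 - 95 + 16 - 17 = -20.81

-20.81 dB


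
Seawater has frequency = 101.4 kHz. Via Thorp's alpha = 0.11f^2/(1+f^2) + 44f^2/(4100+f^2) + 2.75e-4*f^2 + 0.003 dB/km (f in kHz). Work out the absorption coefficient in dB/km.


34.397 dB/km


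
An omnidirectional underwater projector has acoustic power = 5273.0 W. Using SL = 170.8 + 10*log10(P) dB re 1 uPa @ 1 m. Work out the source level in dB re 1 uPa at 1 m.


208.02 dB


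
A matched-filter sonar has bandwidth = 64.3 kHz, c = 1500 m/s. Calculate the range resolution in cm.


dR = c/(2*BW) = 1500 / (2 * 64.3e3) = 0.0117 m = 1.17 cm

1.17 cm


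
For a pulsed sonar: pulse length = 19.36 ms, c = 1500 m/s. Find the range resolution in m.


dR = c*tau/2 = 1500 * 19.36e-3 / 2 = 14.52

14.52 m


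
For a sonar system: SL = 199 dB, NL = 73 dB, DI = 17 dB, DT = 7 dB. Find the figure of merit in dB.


FOM = SL - NL + DI - DT = 199 - 73 + 17 - 7 = 136

136 dB


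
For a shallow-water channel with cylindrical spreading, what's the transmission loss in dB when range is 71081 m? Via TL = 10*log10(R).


48.52 dB


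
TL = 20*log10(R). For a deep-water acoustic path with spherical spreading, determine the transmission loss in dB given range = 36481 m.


91.24 dB


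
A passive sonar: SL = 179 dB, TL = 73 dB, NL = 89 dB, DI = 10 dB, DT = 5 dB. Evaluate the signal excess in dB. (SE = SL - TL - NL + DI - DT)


SE = SL - TL - NL + DI - DT = 179 - 73 - 89 + 10 - 5 = 22

22 dB


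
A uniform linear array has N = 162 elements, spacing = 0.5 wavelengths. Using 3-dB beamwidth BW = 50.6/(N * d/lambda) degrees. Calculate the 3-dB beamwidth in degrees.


BW = 50.6 / (162 * 0.5) = 50.6 / 81.0 = 0.62

0.62 deg


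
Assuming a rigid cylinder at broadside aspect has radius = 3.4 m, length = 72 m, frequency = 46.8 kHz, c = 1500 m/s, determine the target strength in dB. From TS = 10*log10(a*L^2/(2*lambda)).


54.39 dB


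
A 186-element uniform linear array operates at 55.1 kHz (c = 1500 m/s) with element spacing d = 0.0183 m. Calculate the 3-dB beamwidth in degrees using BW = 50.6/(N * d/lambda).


Step 1: lambda = 1500/55100 = 0.02722 m
Step 2: d/lambda = 0.0183/0.02722 = 0.6723
Step 3: BW = 50.6/(N * d/lambda) = 50.6/(186 * 0.6723) = 0.4

0.4 deg


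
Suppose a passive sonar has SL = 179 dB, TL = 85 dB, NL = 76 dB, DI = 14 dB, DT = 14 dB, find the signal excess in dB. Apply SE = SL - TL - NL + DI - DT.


SE = SL - TL - NL + DI - DT = 179 - 85 - 76 + 14 - 14 = 18

18 dB


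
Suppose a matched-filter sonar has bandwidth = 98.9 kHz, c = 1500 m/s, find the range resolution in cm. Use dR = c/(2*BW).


0.76 cm


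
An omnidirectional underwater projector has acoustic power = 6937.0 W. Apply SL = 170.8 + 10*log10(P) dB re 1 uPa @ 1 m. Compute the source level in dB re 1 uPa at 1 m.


SL = 170.8 + 10*log10(6937.0) = 170.8 + 38.41 = 209.21

209.21 dB


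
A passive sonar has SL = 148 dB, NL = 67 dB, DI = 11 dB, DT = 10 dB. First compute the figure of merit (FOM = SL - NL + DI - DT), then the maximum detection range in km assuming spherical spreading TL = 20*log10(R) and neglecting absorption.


Step 1: FOM = SL - NL + DI - DT = 148 - 67 + 11 - 10 = 82 dB
Step 2: at max range FOM = TL = 20*log10(R), so R = 10^(82/20) = 12589.25 m = 12.59 km

12.59 km


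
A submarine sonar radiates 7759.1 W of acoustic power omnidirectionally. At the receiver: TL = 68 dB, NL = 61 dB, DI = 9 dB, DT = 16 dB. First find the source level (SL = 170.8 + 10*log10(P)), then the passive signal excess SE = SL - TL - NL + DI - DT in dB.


Step 1: SL = 170.8 + 10*log10(7759.1) = 209.7 dB
Step 2: SE = SL - TL - NL + DI - DT = 209.7 - 68 - 61 + 9 - 16 = 73.7

73.7 dB


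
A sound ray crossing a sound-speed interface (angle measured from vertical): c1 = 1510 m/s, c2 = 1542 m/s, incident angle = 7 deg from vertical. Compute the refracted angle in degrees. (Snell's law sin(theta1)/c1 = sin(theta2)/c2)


7.15 deg


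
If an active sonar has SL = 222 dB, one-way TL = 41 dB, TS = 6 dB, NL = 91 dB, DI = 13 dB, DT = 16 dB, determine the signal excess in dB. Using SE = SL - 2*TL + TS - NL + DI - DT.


SE = SL - 2*TL + TS - NL + DI - DT = 222 - 2*41 + (6) - 91 + 13 - 16 = 52

52 dB


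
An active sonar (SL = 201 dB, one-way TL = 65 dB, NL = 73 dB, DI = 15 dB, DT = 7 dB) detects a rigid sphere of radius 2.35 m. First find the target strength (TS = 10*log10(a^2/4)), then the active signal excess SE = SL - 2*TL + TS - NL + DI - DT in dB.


Step 1: TS = 10*log10(2.35^2/4) = 1.4 dB
Step 2: SE = SL - 2*TL + TS - NL + DI - DT = 201 - 2*65 + (1.4) - 73 + 15 - 7 = 7.4

7.4 dB


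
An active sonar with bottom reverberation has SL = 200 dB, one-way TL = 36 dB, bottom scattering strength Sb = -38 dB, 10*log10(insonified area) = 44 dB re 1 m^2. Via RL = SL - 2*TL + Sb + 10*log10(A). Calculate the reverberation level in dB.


134 dB


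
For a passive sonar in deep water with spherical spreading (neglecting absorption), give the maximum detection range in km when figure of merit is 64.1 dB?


At max range FOM = TL, so 20*log10(R) = 64.1
R = 10^(64.1/20) = 1603.25 m = 1.6 km

1.6 km


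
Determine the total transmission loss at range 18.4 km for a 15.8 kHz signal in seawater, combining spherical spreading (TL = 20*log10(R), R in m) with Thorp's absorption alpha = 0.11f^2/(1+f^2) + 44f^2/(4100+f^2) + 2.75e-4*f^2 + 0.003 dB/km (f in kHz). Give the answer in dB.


Step 1 (Thorp): alpha = 0.11*249.64/(1+249.64) + 44*249.64/(4100+249.64) + 2.75e-4*249.64 + 0.003 = 2.7065 dB/km
Step 2: TL_spread = 20*log10(18400) = 85.3 dB
Step 3: TL_abs = alpha*R = 2.7065 * 18.4 = 49.8 dB
Step 4: TL_total = 85.3 + 49.8 = 135.1

135.1 dB


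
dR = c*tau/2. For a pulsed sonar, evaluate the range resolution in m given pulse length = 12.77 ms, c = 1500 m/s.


dR = c*tau/2 = 1500 * 12.77e-3 / 2 = 9.5775

9.5775 m


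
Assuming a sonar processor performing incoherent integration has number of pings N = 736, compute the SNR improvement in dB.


Gain = 5*log10(736) = 14.33

14.33 dB


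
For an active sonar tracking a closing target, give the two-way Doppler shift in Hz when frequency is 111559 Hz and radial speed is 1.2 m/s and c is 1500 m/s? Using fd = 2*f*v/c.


178.49 Hz


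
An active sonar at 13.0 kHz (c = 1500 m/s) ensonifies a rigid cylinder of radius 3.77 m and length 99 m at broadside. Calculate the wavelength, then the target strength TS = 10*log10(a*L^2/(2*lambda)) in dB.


Step 1: lambda = c/f = 1500/13000 = 0.11538 m
Step 2: TS = 10*log10(a*L^2/(2*lambda)) = 10*log10(3.77*99^2/(2*0.11538)) = 52.04

52.04 dB


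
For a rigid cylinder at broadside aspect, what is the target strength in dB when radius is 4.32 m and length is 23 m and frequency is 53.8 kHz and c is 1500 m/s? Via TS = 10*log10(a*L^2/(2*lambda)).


lambda = 1500/53800 = 0.02788 m
TS = 10*log10(4.32*23^2/(2*0.02788)) = 46.13

46.13 dB


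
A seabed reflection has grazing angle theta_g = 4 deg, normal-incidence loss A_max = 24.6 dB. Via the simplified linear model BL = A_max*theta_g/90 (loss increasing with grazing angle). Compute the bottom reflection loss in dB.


BL = A_max * theta_g / 90 = 24.6 * 4 / 90 = 1.09

1.09 dB


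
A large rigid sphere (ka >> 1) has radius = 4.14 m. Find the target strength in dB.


6.32 dB


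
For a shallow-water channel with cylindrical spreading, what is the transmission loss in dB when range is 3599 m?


TL = 10*log10(3599) = 35.56

35.56 dB


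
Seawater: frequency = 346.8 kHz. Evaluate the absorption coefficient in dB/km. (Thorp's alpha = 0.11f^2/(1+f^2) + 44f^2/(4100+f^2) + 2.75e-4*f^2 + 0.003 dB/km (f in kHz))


75.737 dB/km


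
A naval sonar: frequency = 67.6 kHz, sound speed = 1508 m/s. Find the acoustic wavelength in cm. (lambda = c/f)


lambda = c/f = 1508 / 67600 = 0.0223 m = 2.23 cm

2.23 cm


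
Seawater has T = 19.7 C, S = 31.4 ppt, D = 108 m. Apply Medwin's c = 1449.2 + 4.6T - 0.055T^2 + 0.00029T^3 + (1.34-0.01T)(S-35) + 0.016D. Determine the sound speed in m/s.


c = 1449.2 + 4.6*19.7 - 0.055*19.7^2 + 0.00029*19.7^3 + (1.34 - 0.01*19.7)*(31.4 - 35) + 0.016*108 = 1518.31

1518.31 m/s


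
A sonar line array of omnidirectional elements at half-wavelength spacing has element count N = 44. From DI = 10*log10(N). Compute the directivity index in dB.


DI = 10*log10(44) = 16.43

16.43 dB


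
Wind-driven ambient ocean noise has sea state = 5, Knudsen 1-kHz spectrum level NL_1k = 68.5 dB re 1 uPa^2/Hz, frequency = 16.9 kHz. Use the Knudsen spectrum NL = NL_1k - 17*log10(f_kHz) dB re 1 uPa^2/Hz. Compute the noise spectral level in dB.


NL = NL_1k - 17*log10(f_kHz) = 68.5 - 17*log10(16.9) = 68.5 - (20.87) = 47.63

47.63 dB


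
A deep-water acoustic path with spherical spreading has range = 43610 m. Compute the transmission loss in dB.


TL = 20*log10(43610) = 92.79

92.79 dB


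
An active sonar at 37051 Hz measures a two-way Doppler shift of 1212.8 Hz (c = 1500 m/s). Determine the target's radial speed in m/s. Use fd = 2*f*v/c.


From fd = 2*f*v/c, v = c*fd/(2*f) = 1500 * 1212.8 / (2*37051) = 24.55

24.55 m/s


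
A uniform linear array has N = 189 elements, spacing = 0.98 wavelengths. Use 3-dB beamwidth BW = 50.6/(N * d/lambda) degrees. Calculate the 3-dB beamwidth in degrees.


BW = 50.6 / (189 * 0.98) = 50.6 / 185.22 = 0.27

0.27 deg


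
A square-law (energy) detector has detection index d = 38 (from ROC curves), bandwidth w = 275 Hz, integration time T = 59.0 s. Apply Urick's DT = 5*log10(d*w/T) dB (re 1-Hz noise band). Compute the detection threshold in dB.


DT = 5*log10(d*w/T) = 5*log10(38 * 275 / 59.0) = 5*log10(177.12) = 11.24

11.24 dB


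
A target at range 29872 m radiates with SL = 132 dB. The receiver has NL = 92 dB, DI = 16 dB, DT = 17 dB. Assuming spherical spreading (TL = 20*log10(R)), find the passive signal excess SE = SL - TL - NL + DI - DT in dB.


-50.51 dB


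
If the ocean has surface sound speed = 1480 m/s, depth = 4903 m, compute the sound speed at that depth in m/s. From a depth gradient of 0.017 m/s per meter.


1563.351 m/s


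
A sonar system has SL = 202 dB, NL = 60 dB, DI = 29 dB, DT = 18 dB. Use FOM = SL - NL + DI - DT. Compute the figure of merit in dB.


FOM = SL - NL + DI - DT = 202 - 60 + 29 - 18 = 153

153 dB


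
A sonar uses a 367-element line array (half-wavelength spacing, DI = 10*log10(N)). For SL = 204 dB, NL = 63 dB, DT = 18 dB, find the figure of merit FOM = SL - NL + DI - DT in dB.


Step 1: DI = 10*log10(367) = 25.65 dB
Step 2: FOM = SL - NL + DI - DT = 204 - 63 + 25.65 - 18 = 148.65

148.65 dB


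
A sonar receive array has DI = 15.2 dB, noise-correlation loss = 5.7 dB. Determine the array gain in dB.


9.5 dB


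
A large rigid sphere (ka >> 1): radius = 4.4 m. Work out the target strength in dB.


TS = 10*log10(4.4^2 / 4) = 10*log10(4.84) = 6.85

6.85 dB


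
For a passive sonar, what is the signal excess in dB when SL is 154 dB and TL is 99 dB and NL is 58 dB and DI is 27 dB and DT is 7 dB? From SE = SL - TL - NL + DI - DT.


SE = SL - TL - NL + DI - DT = 154 - 99 - 58 + 27 - 7 = 17

17 dB


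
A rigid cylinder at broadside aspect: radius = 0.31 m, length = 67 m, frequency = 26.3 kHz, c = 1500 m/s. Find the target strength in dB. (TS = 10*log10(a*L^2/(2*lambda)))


40.86 dB


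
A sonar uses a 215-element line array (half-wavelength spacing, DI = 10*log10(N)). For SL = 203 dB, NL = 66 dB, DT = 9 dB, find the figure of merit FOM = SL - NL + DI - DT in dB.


Step 1: DI = 10*log10(215) = 23.32 dB
Step 2: FOM = SL - NL + DI - DT = 203 - 66 + 23.32 - 9 = 151.32

151.32 dB


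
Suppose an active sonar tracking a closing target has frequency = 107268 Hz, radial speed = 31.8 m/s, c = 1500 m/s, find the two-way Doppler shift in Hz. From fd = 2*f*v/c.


fd = 2*f*v/c = 2 * 107268 * 31.8 / 1500 = 4548.16

4548.16 Hz


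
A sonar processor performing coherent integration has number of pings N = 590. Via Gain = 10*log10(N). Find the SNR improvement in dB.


Gain = 10*log10(590) = 27.71

27.71 dB


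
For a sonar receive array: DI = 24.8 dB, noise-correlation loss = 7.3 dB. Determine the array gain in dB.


AG = DI - L_corr = 24.8 - 7.3 = 17.5

17.5 dB


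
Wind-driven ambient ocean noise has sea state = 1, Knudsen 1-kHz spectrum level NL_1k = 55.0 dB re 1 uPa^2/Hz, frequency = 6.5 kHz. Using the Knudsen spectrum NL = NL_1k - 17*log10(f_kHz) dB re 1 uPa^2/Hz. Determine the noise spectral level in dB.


NL = NL_1k - 17*log10(f_kHz) = 55.0 - 17*log10(6.5) = 55.0 - (13.82) = 41.18

41.18 dB


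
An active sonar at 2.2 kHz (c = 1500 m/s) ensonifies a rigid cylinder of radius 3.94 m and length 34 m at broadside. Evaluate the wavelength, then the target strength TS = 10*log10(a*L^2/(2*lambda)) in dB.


Step 1: lambda = c/f = 1500/2200 = 0.68182 m
Step 2: TS = 10*log10(a*L^2/(2*lambda)) = 10*log10(3.94*34^2/(2*0.68182)) = 35.24

35.24 dB


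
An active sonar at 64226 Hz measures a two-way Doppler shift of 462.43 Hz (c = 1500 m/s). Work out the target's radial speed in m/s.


5.4 m/s


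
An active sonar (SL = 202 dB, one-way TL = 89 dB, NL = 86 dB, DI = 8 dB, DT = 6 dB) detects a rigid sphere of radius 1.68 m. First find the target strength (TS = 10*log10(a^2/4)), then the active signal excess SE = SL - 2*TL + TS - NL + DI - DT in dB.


Step 1: TS = 10*log10(1.68^2/4) = -1.51 dB
Step 2: SE = SL - 2*TL + TS - NL + DI - DT = 202 - 2*89 + (-1.51) - 86 + 8 - 6 = -61.51

-61.51 dB


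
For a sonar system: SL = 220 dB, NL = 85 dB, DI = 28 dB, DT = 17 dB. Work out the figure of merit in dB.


FOM = SL - NL + DI - DT = 220 - 85 + 28 - 17 = 146

146 dB


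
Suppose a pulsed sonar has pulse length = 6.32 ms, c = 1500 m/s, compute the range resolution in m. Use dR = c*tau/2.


4.74 m


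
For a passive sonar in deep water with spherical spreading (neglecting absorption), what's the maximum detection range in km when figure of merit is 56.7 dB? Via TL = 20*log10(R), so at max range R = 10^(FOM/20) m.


At max range FOM = TL, so 20*log10(R) = 56.7
R = 10^(56.7/20) = 683.91 m = 0.68 km

0.68 km


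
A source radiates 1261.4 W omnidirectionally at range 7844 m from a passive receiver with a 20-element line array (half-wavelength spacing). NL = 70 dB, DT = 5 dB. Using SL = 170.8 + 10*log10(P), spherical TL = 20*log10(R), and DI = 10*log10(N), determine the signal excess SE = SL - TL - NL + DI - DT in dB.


Step 1: SL = 170.8 + 10*log10(1261.4) = 201.81 dB
Step 2: TL = 20*log10(7844) = 77.89 dB
Step 3: DI = 10*log10(20) = 13.01 dB
Step 4: SE = SL - TL - NL + DI - DT = 201.81 - 77.89 - 70 + 13.01 - 5 = 61.93

61.93 dB


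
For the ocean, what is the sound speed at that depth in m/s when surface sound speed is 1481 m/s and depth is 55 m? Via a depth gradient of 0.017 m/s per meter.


c = 1481 + 0.017 * 55 = 1481.935

1481.935 m/s


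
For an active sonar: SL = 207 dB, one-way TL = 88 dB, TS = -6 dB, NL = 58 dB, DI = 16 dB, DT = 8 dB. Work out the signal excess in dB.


-25 dB


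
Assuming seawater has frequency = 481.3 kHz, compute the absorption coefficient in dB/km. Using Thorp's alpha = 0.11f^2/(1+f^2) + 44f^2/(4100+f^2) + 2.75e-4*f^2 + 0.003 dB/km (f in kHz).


f^2 = 231649.69
alpha = 0.11*231649.69/(1+231649.69) + 44*231649.69/(4100+231649.69) + 2.75e-4*231649.69 + 0.003 = 107.051

107.051 dB/km


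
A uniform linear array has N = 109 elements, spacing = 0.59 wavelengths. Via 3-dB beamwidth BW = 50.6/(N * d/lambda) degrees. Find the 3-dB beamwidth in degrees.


0.79 deg


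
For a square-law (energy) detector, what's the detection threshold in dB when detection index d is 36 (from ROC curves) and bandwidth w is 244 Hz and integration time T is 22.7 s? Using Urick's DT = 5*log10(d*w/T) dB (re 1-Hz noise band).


DT = 5*log10(d*w/T) = 5*log10(36 * 244 / 22.7) = 5*log10(386.96) = 12.94

12.94 dB


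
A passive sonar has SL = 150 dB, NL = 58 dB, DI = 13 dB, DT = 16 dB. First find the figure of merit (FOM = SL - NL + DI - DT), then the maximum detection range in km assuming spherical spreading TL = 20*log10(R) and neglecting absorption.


Step 1: FOM = SL - NL + DI - DT = 150 - 58 + 13 - 16 = 89 dB
Step 2: at max range FOM = TL = 20*log10(R), so R = 10^(89/20) = 28183.83 m = 28.18 km

28.18 km


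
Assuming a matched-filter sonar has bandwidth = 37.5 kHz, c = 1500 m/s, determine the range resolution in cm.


dR = c/(2*BW) = 1500 / (2 * 37.5e3) = 0.02 m = 2.0 cm

2.0 cm


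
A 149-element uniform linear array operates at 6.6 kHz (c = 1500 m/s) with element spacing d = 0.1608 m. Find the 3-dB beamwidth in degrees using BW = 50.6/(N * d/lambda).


Step 1: lambda = 1500/6600 = 0.22727 m
Step 2: d/lambda = 0.1608/0.22727 = 0.7075
Step 3: BW = 50.6/(N * d/lambda) = 50.6/(149 * 0.7075) = 0.48

0.48 deg


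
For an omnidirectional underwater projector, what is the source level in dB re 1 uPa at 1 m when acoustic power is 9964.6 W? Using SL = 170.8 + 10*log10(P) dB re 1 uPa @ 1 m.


SL = 170.8 + 10*log10(9964.6) = 170.8 + 39.98 = 210.78

210.78 dB


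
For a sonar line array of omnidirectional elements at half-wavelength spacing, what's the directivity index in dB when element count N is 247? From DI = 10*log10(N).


23.93 dB


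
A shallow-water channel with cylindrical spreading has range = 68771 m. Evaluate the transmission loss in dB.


TL = 10*log10(68771) = 48.37

48.37 dB


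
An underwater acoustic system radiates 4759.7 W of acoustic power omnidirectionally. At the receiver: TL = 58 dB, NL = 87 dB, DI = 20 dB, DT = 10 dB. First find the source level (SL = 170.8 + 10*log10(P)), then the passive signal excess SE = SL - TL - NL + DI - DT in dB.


Step 1: SL = 170.8 + 10*log10(4759.7) = 207.58 dB
Step 2: SE = SL - TL - NL + DI - DT = 207.58 - 58 - 87 + 20 - 10 = 72.58

72.58 dB


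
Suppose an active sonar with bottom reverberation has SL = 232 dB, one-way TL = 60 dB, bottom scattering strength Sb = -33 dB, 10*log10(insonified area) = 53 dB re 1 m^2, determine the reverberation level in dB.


132 dB


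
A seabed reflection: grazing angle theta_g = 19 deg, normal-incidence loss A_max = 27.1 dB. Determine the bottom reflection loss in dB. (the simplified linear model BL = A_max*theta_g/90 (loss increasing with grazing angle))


BL = A_max * theta_g / 90 = 27.1 * 19 / 90 = 5.72

5.72 dB


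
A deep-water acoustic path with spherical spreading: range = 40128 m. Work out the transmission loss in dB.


TL = 20*log10(40128) = 92.07

92.07 dB


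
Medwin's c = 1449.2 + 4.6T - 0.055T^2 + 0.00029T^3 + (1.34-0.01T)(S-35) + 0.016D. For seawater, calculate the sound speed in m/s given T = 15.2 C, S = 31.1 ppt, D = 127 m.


c = 1449.2 + 4.6*15.2 - 0.055*15.2^2 + 0.00029*15.2^3 + (1.34 - 0.01*15.2)*(31.1 - 35) + 0.016*127 = 1504.83

1504.83 m/s


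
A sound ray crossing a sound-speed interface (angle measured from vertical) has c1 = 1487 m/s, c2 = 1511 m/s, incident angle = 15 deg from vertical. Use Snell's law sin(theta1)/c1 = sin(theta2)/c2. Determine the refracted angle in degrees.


sin(theta2) = (c2/c1)*sin(theta1) = (1511/1487)*sin(15 deg) = 0.263
theta2 = arcsin(0.263) = 15.25

15.25 deg


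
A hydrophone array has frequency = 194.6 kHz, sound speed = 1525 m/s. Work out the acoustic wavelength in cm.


lambda = c/f = 1525 / 194600 = 0.0078 m = 0.78 cm

0.78 cm


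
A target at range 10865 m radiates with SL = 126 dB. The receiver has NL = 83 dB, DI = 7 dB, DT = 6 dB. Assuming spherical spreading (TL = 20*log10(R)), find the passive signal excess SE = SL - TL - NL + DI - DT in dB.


Step 1: TL = 20*log10(10865) = 80.72 dB
Step 2: SE = 126 - 80.72 - 83 + 7 - 6 = -36.72

-36.72 dB


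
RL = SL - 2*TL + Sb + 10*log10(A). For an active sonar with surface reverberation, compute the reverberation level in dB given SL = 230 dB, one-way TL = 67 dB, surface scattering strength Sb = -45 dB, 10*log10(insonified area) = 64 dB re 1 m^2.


115 dB


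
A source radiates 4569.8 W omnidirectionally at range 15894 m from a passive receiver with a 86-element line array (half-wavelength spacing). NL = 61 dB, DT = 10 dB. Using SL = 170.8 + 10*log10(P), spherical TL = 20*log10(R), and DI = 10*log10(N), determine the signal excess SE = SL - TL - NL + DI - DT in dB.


Step 1: SL = 170.8 + 10*log10(4569.8) = 207.4 dB
Step 2: TL = 20*log10(15894) = 84.02 dB
Step 3: DI = 10*log10(86) = 19.34 dB
Step 4: SE = SL - TL - NL + DI - DT = 207.4 - 84.02 - 61 + 19.34 - 10 = 71.72

71.72 dB


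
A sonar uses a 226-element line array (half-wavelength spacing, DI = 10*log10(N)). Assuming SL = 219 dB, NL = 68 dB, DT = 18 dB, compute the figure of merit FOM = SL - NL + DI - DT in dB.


Step 1: DI = 10*log10(226) = 23.54 dB
Step 2: FOM = SL - NL + DI - DT = 219 - 68 + 23.54 - 18 = 156.54

156.54 dB


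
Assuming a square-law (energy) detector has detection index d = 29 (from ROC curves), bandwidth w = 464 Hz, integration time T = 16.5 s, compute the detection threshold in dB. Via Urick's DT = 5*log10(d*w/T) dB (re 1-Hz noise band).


DT = 5*log10(d*w/T) = 5*log10(29 * 464 / 16.5) = 5*log10(815.52) = 14.56

14.56 dB


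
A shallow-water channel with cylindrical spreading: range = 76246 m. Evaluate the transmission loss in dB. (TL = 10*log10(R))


TL = 10*log10(76246) = 48.82

48.82 dB


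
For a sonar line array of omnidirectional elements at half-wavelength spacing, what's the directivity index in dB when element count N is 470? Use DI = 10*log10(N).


DI = 10*log10(470) = 26.72

26.72 dB


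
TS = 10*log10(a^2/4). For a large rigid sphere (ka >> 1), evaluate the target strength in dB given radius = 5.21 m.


TS = 10*log10(5.21^2 / 4) = 10*log10(6.786025) = 8.32

8.32 dB


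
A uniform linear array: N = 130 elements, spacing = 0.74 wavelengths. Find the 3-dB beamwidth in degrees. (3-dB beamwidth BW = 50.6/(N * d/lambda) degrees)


0.53 deg


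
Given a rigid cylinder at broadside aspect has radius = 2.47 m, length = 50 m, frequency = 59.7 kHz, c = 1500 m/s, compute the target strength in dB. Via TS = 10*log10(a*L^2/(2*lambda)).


50.89 dB


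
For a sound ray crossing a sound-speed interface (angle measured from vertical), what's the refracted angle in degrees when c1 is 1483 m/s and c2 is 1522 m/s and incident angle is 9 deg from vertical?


9.24 deg


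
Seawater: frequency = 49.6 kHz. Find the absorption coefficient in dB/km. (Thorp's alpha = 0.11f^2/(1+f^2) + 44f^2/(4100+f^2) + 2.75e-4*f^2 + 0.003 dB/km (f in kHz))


f^2 = 2460.16
alpha = 0.11*2460.16/(1+2460.16) + 44*2460.16/(4100+2460.16) + 2.75e-4*2460.16 + 0.003 = 17.29

17.29 dB/km


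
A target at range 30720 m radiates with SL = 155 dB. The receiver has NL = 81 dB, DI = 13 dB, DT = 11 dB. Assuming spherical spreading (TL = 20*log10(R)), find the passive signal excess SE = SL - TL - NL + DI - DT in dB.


Step 1: TL = 20*log10(30720) = 89.75 dB
Step 2: SE = 155 - 89.75 - 81 + 13 - 11 = -13.75

-13.75 dB


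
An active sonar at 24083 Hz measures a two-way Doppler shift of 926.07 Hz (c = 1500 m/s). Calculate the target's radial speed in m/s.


From fd = 2*f*v/c, v = c*fd/(2*f) = 1500 * 926.07 / (2*24083) = 28.84

28.84 m/s


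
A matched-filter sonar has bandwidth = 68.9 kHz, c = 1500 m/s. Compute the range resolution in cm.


1.09 cm


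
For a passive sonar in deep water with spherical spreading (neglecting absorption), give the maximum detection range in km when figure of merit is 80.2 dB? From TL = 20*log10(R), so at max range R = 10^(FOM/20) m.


At max range FOM = TL, so 20*log10(R) = 80.2
R = 10^(80.2/20) = 10232.93 m = 10.23 km

10.23 km


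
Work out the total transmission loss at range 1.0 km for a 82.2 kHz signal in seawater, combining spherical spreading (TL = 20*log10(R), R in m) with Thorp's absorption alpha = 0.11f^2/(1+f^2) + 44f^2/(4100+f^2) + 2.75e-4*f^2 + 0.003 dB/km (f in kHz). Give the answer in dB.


89.35 dB


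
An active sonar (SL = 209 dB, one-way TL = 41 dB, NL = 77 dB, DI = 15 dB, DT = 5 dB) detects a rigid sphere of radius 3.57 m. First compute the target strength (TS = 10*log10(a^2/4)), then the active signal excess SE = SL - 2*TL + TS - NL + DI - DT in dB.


Step 1: TS = 10*log10(3.57^2/4) = 5.03 dB
Step 2: SE = SL - 2*TL + TS - NL + DI - DT = 209 - 2*41 + (5.03) - 77 + 15 - 5 = 65.03

65.03 dB


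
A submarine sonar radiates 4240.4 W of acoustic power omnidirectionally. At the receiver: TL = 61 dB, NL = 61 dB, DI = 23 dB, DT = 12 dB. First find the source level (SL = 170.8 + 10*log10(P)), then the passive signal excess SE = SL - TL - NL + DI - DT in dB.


Step 1: SL = 170.8 + 10*log10(4240.4) = 207.07 dB
Step 2: SE = SL - TL - NL + DI - DT = 207.07 - 61 - 61 + 23 - 12 = 96.07

96.07 dB


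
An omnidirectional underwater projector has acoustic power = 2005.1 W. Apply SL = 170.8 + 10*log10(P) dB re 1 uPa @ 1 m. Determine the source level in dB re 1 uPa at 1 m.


SL = 170.8 + 10*log10(2005.1) = 170.8 + 33.02 = 203.82

203.82 dB


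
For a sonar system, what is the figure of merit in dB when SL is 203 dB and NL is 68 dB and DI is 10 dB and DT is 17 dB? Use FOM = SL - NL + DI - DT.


128 dB


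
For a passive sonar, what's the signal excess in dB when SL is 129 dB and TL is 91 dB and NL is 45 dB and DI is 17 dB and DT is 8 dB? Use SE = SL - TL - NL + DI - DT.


2 dB


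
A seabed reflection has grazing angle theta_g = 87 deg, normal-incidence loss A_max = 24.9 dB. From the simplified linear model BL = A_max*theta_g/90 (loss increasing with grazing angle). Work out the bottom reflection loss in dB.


BL = A_max * theta_g / 90 = 24.9 * 87 / 90 = 24.07

24.07 dB


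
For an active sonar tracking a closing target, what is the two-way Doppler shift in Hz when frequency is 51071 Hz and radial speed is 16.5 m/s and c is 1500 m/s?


fd = 2*f*v/c = 2 * 51071 * 16.5 / 1500 = 1123.56

1123.56 Hz


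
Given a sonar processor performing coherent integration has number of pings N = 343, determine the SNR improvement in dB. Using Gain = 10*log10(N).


Gain = 10*log10(343) = 25.35

25.35 dB


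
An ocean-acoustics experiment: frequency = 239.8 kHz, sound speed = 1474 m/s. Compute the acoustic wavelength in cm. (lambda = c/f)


lambda = c/f = 1474 / 239800 = 0.0061 m = 0.61 cm

0.61 cm


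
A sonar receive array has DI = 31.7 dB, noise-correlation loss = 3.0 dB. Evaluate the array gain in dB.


28.7 dB


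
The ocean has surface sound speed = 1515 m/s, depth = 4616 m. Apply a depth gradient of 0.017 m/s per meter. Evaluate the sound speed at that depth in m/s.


c = 1515 + 0.017 * 4616 = 1593.472

1593.472 m/s


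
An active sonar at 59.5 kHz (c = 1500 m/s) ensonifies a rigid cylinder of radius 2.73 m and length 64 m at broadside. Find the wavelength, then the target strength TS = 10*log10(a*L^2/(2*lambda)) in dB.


Step 1: lambda = c/f = 1500/59500 = 0.02521 m
Step 2: TS = 10*log10(a*L^2/(2*lambda)) = 10*log10(2.73*64^2/(2*0.02521)) = 53.46

53.46 dB


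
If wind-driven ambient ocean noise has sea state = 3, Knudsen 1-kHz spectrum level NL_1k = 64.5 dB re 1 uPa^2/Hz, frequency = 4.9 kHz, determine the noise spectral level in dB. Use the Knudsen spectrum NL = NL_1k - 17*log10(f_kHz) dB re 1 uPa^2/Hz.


NL = NL_1k - 17*log10(f_kHz) = 64.5 - 17*log10(4.9) = 64.5 - (11.73) = 52.77

52.77 dB


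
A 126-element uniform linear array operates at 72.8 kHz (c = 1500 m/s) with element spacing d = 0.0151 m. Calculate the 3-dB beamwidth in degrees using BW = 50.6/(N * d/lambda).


Step 1: lambda = 1500/72800 = 0.0206 m
Step 2: d/lambda = 0.0151/0.0206 = 0.733
Step 3: BW = 50.6/(N * d/lambda) = 50.6/(126 * 0.733) = 0.55

0.55 deg


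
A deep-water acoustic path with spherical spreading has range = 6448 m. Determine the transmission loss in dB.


76.19 dB


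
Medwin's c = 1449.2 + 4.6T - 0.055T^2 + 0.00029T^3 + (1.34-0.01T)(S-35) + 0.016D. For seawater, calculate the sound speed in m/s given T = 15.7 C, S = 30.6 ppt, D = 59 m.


c = 1449.2 + 4.6*15.7 - 0.055*15.7^2 + 0.00029*15.7^3 + (1.34 - 0.01*15.7)*(30.6 - 35) + 0.016*59 = 1504.72

1504.72 m/s


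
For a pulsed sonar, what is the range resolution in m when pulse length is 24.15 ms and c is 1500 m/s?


18.1125 m


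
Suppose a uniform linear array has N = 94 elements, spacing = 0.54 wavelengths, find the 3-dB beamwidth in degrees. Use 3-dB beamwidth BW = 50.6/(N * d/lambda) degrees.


BW = 50.6 / (94 * 0.54) = 50.6 / 50.76 = 1.0

1.0 deg


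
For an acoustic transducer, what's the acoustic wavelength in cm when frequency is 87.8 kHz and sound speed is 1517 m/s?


1.73 cm


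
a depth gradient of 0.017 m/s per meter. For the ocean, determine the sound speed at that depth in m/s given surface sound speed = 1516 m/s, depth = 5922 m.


c = 1516 + 0.017 * 5922 = 1616.674

1616.674 m/s


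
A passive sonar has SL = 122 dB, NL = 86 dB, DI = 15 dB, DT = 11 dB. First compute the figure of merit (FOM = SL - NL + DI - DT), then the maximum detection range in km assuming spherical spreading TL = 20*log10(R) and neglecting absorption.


Step 1: FOM = SL - NL + DI - DT = 122 - 86 + 15 - 11 = 40 dB
Step 2: at max range FOM = TL = 20*log10(R), so R = 10^(40/20) = 100.0 m = 0.1 km

0.1 km


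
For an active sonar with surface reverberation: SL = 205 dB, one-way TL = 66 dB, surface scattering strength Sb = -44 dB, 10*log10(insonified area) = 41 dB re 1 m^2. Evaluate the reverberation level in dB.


70 dB


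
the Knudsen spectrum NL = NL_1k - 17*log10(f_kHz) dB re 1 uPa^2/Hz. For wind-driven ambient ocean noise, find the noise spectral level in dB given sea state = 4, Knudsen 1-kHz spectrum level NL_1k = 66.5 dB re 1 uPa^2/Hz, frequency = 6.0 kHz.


NL = NL_1k - 17*log10(f_kHz) = 66.5 - 17*log10(6.0) = 66.5 - (13.23) = 53.27

53.27 dB


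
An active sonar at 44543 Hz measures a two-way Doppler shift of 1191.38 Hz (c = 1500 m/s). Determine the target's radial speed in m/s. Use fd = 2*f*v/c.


From fd = 2*f*v/c, v = c*fd/(2*f) = 1500 * 1191.38 / (2*44543) = 20.06

20.06 m/s


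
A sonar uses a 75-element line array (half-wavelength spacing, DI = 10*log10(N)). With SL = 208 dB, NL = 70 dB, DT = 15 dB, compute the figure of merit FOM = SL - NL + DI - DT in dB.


141.75 dB


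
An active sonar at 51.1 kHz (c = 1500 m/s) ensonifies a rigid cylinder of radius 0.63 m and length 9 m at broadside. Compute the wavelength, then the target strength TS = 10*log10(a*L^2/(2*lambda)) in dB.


Step 1: lambda = c/f = 1500/51100 = 0.02935 m
Step 2: TS = 10*log10(a*L^2/(2*lambda)) = 10*log10(0.63*9^2/(2*0.02935)) = 29.39

29.39 dB


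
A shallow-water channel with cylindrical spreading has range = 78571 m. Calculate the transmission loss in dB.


TL = 10*log10(78571) = 48.95

48.95 dB


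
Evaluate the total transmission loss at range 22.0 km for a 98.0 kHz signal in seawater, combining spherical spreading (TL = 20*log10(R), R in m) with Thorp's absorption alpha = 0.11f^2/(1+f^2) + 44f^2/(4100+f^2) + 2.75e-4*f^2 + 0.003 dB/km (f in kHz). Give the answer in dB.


Step 1 (Thorp): alpha = 0.11*9604.0/(1+9604.0) + 44*9604.0/(4100+9604.0) + 2.75e-4*9604.0 + 0.003 = 33.59 dB/km
Step 2: TL_spread = 20*log10(22000) = 86.85 dB
Step 3: TL_abs = alpha*R = 33.59 * 22.0 = 738.98 dB
Step 4: TL_total = 86.85 + 738.98 = 825.83

825.83 dB


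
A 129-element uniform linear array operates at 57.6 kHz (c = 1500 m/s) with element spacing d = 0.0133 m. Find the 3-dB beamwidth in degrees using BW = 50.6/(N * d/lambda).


0.77 deg


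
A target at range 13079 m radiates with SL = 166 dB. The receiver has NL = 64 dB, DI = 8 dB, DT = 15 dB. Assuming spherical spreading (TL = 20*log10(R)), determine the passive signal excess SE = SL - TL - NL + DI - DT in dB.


12.67 dB


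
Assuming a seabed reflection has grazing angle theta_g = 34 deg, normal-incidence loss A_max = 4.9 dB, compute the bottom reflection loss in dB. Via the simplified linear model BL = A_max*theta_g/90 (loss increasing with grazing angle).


1.85 dB


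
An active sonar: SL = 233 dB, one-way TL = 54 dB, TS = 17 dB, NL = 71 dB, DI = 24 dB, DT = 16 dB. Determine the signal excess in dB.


79 dB


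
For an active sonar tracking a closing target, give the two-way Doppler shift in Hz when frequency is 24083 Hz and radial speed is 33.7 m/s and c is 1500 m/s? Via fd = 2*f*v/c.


fd = 2*f*v/c = 2 * 24083 * 33.7 / 1500 = 1082.13

1082.13 Hz


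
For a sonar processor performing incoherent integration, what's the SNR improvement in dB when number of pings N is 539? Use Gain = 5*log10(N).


Gain = 5*log10(539) = 13.66

13.66 dB


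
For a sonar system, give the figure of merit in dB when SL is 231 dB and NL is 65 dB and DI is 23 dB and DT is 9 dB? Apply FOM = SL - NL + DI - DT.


180 dB


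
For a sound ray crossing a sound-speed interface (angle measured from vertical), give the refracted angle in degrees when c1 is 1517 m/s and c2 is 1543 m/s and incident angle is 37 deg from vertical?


sin(theta2) = (c2/c1)*sin(theta1) = (1543/1517)*sin(37 deg) = 0.61213
theta2 = arcsin(0.61213) = 37.74

37.74 deg


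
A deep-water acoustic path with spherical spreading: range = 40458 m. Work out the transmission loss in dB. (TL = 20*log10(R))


TL = 20*log10(40458) = 92.14

92.14 dB


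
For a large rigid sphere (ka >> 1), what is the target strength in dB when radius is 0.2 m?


TS = 10*log10(0.2^2 / 4) = 10*log10(0.01) = -20.0

-20.0 dB


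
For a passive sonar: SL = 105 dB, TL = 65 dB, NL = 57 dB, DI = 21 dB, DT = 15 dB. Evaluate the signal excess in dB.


-11 dB


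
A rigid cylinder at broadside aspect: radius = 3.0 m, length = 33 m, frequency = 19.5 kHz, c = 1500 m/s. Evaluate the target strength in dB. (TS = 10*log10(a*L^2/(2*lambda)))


43.27 dB


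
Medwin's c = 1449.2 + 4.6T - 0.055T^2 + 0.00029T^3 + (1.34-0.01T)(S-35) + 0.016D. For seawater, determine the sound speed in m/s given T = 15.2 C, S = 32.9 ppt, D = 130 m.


c = 1449.2 + 4.6*15.2 - 0.055*15.2^2 + 0.00029*15.2^3 + (1.34 - 0.01*15.2)*(32.9 - 35) + 0.016*130 = 1507.02

1507.02 m/s


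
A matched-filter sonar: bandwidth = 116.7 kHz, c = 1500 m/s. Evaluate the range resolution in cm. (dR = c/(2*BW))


dR = c/(2*BW) = 1500 / (2 * 116.7e3) = 0.0064 m = 0.64 cm

0.64 cm


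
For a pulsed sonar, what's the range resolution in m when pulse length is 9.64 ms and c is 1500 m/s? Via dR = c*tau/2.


dR = c*tau/2 = 1500 * 9.64e-3 / 2 = 7.23

7.23 m


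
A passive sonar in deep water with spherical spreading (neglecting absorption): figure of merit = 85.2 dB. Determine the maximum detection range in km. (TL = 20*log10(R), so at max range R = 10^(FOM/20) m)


At max range FOM = TL, so 20*log10(R) = 85.2
R = 10^(85.2/20) = 18197.01 m = 18.2 km

18.2 km
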